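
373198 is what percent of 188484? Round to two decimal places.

198.00%

373198 ÷ 188484 ≈ 198.00%.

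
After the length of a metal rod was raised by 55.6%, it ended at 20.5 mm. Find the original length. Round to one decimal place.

The overall multiplier applied was 1.556.
So the original length was 20.5 ÷ 1.556 ≈ 13.2 mm.

13.2 mm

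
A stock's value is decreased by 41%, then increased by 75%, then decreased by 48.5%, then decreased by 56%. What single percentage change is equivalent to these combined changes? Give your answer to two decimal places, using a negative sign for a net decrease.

-76.60%

A 41% decrease multiplies by 0.59.
Then a 75% increase: 0.59 × 1.75 = 1.0325.
Then a 48.5% decrease: 1.0325 × 0.515 = 0.5317375.
Then a 56% decrease: 0.5317375 × 0.44 = 0.2339645.
Overall factor 0.2339645, i.e. -76.60%.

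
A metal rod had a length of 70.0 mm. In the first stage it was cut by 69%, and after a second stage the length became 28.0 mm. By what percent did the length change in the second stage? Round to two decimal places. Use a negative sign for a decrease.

29.03%

After the first stage: 70.0 × 0.31 = 21.7.
Second-stage multiplier: 28.0 ÷ 21.7 ≈ 1.290323.
That is a change of 29.03%.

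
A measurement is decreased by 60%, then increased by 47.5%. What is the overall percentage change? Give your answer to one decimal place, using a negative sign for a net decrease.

-41.0%

The combined multiplier is 0.4 × 1.475 = 0.59.
That corresponds to a decrease of 41.0%.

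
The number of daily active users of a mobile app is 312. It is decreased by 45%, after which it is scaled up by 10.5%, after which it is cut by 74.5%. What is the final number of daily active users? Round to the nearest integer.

Each change multiplies by a factor: 0.55 × 1.105 × 0.255 = 0.15497625.
312 × 0.15497625 = 48.35259 ≈ 48.

48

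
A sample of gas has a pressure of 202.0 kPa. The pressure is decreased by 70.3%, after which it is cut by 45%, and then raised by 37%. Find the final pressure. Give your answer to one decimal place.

Each change multiplies by a factor: 0.297 × 0.55 × 1.37 = 0.2237895.
202.0 × 0.2237895 = 45.205479 ≈ 45.2.

45.2 kPa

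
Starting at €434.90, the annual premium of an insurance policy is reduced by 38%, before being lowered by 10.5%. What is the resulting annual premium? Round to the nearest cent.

Each change multiplies by a factor: 0.62 × 0.895 = 0.5549.
€434.90 × 0.5549 = €241.32601 ≈ €241.33.

€241.33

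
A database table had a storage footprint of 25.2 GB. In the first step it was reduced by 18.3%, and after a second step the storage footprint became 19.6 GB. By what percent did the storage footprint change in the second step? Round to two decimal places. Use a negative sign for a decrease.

After the first step: 25.2 × 0.817 = 20.5884.
Second-step multiplier: 19.6 ÷ 20.5884 ≈ 0.951992.
That is a change of -4.80%.

-4.80%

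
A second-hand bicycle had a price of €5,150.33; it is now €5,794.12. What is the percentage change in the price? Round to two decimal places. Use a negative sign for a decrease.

Change: €5,794.12 − €5,150.33 = €643.79.
Relative to the original: €643.79 ÷ €5,150.33 ≈ 12.50%.

12.50%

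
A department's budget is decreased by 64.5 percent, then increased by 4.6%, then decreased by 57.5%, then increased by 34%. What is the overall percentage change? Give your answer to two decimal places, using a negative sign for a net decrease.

A 64.5% decrease multiplies by 0.355.
Then a 4.6% increase: 0.355 × 1.046 = 0.37133.
Then a 57.5% decrease: 0.37133 × 0.425 = 0.15781525.
Then a 34% increase: 0.15781525 × 1.34 = 0.211472435.
Overall factor 0.211472435, i.e. -78.85%.

-78.85%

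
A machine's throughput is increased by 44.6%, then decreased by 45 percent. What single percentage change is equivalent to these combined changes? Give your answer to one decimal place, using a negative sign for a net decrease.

-20.5%

A 44.6% increase multiplies by 1.446.
Then a 45% decrease: 1.446 × 0.55 = 0.7953.
Overall factor 0.7953, i.e. -20.5%.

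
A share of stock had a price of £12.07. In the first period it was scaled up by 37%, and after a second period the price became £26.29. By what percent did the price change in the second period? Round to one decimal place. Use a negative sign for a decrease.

59.0%

After the first period: £12.07 × 1.37 = £16.5359.
Second-period multiplier: £26.29 ÷ £16.5359 ≈ 1.58987.
That is a change of 59.0%.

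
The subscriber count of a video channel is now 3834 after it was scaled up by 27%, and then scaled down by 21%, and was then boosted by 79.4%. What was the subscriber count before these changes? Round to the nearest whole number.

2130

The overall multiplier applied was 1.27 × 0.79 × 1.794 = 1.7999202.
So the original subscriber count was 3834 ÷ 1.7999202 ≈ 2130.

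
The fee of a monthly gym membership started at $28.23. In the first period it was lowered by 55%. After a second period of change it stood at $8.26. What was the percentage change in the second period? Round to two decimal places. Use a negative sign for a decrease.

After the first period: $28.23 × 0.45 = $12.7035.
Second-period multiplier: $8.26 ÷ $12.7035 ≈ 0.650215.
That is a change of -34.98%.

-34.98%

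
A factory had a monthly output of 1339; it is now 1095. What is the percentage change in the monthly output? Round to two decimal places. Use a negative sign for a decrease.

-18.22%

Change: 1095 − 1339 = -244.
Relative to the original: -244 ÷ 1339 ≈ -18.22%.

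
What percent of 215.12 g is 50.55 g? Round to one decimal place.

50.55 g ÷ 215.12 g ≈ 23.5%.

23.5%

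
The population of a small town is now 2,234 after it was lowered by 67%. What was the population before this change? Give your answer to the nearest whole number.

6,770

The overall multiplier applied was 0.33.
So the original population was 2,234 ÷ 0.33 ≈ 6,770.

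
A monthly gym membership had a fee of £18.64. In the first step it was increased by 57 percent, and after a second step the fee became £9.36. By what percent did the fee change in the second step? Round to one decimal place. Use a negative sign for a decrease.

After the first step: £18.64 × 1.57 = £29.2648.
Second-step multiplier: £9.36 ÷ £29.2648 ≈ 0.31984.
That is a change of -68.0%.

-68.0%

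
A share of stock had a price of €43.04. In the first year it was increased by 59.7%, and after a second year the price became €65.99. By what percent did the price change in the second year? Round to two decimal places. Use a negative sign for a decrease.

-3.99%

After the first year: €43.04 × 1.597 = €68.73488.
Second-year multiplier: €65.99 ÷ €68.73488 ≈ 0.960066.
That is a change of -3.99%.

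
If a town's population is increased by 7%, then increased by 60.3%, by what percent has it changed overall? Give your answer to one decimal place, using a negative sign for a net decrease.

71.5%

The combined multiplier is 1.07 × 1.603 = 1.71521.
That corresponds to an increase of 71.5%.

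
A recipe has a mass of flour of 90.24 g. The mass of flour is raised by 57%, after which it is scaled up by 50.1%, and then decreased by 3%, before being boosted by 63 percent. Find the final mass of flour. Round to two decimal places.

336.23 g

Each change multiplies by a factor: 1.57 × 1.501 × 0.97 × 1.63 = 3.725972827.
90.24 × 3.725972827 = 336.23178790848 ≈ 336.23.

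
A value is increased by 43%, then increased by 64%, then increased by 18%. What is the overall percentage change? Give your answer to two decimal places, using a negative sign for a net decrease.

176.73%

The combined multiplier is 1.43 × 1.64 × 1.18 = 2.767336.
That corresponds to an increase of 176.73%.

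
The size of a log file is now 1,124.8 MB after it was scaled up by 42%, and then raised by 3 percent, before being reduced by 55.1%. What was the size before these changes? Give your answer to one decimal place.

The overall multiplier applied was 1.42 × 1.03 × 0.449 = 0.6567074.
So the original size was 1,124.8 ÷ 0.6567074 ≈ 1,712.8 MB.

1,712.8 MB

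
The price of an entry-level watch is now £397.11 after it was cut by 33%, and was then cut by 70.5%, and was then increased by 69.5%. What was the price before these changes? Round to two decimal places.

The overall multiplier applied was 0.67 × 0.295 × 1.695 = 0.33501675.
So the original price was £397.11 ÷ 0.33501675 ≈ £1185.34.

£1185.34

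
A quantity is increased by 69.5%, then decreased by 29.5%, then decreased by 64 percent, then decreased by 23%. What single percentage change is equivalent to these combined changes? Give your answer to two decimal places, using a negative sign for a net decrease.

-66.88%

The combined multiplier is 1.695 × 0.705 × 0.36 × 0.77 = 0.33124707.
That corresponds to a decrease of 66.88%.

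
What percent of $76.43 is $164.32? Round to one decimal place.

215.0%

$164.32 ÷ $76.43 ≈ 215.0%.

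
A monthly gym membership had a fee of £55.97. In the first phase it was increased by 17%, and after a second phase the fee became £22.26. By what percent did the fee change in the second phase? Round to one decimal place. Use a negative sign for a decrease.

-66.0%

After the first phase: £55.97 × 1.17 = £65.4849.
Second-phase multiplier: £22.26 ÷ £65.4849 ≈ 0.33993.
That is a change of -66.0%.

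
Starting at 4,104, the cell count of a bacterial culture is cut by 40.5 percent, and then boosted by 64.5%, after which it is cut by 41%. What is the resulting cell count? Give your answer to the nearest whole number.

2,370

Apply the 40.5% decrease: 4,104 × 0.595 = 2441.88.
After the 64.5% increase: 2441.88 × 1.645 = 4016.8926.
After the 41% decrease: 4016.8926 × 0.59 = 2369.966634 ≈ 2,370.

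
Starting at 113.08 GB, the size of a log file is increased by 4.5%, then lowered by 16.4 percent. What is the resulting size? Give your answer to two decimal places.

98.79 GB

4.5% increase: 113.08 × 1.045 = 118.1686.
After the 16.4% decrease: 118.1686 × 0.836 = 98.7889496 ≈ 98.79.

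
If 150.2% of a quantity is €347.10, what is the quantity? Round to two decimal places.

€231.09

€347.10 ÷ 1.502 ≈ €231.09.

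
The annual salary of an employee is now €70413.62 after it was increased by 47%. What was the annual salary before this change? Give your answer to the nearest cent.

The overall multiplier applied was 1.47.
So the original annual salary was €70413.62 ÷ 1.47 ≈ €47900.42.

€47900.42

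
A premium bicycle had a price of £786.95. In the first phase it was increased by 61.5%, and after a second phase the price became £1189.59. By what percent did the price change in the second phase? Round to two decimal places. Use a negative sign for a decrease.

-6.40%

After the first phase: £786.95 × 1.615 = £1270.92425.
Second-phase multiplier: £1189.59 ÷ £1270.92425 ≈ 0.936004.
That is a change of -6.40%.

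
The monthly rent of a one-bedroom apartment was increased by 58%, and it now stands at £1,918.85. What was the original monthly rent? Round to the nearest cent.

The overall multiplier applied was 1.58.
So the original monthly rent was £1,918.85 ÷ 1.58 ≈ £1,214.46.

£1,214.46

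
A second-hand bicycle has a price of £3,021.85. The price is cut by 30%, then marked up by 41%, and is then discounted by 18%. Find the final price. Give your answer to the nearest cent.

30% decrease: £3,021.85 × 0.7 = £2115.295.
Apply the 41% increase: £2115.295 × 1.41 = £2982.56595.
After the 18% decrease: £2982.56595 × 0.82 = £2445.704079 ≈ £2,445.70.

£2,445.70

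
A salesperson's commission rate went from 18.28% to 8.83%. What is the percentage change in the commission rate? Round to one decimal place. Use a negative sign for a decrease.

-51.7%

The change is 8.83 − 18.28 = -9.45 percentage points.
Relative to the original 18.28%, that is -9.45 ÷ 18.28 ≈ -51.7%.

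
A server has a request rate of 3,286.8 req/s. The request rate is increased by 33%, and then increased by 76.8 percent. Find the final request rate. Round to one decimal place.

Each change multiplies by a factor: 1.33 × 1.768 = 2.35144.
3,286.8 × 2.35144 = 7728.712992 ≈ 7,728.7.

7,728.7 req/s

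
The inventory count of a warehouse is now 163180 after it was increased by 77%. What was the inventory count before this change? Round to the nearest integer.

92192

The overall multiplier applied was 1.77.
So the original inventory count was 163180 ÷ 1.77 ≈ 92192.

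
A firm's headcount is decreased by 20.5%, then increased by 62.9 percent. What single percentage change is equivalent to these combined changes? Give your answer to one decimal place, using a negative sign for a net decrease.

A 20.5% decrease multiplies by 0.795.
Then a 62.9% increase: 0.795 × 1.629 = 1.295055.
Overall factor 1.295055, i.e. 29.5%.

29.5%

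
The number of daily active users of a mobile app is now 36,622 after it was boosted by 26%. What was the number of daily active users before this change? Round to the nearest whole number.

29,065

The overall multiplier applied was 1.26.
So the original number of daily active users was 36,622 ÷ 1.26 ≈ 29,065.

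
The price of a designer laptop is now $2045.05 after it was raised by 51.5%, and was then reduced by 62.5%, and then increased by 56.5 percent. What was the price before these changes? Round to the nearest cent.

Undoing the 56.5% increase: $2045.05 ÷ 1.565 ≈ $1306.741214.
Undoing the 62.5% decrease: $1306.741214 ÷ 0.375 ≈ $3484.643237.
Undoing the 51.5% increase: $3484.643237 ÷ 1.515 ≈ $2300.09.

$2300.09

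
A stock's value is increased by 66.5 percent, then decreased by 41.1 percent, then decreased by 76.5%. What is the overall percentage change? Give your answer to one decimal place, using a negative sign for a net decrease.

-77.0%

A 66.5% increase multiplies by 1.665.
Then a 41.1% decrease: 1.665 × 0.589 = 0.980685.
Then a 76.5% decrease: 0.980685 × 0.235 = 0.230460975.
Overall factor 0.230460975, i.e. -77.0%.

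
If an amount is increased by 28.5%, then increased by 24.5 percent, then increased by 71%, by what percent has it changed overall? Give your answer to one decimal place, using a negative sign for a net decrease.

A 28.5% increase multiplies by 1.285.
Then a 24.5% increase: 1.285 × 1.245 = 1.599825.
Then a 71% increase: 1.599825 × 1.71 = 2.73570075.
Overall factor 2.73570075, i.e. 173.6%.

173.6%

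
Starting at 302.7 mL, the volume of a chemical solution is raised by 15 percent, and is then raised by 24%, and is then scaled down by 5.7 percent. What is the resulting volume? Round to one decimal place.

Each change multiplies by a factor: 1.15 × 1.24 × 0.943 = 1.344718.
302.7 × 1.344718 = 407.0461386 ≈ 407.0.

407.0 mL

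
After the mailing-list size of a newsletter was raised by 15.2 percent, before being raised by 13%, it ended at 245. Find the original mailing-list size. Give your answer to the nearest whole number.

The overall multiplier applied was 1.152 × 1.13 = 1.30176.
So the original mailing-list size was 245 ÷ 1.30176 ≈ 188.

188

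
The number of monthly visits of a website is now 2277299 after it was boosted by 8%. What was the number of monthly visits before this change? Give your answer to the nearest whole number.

The overall multiplier applied was 1.08.
So the original number of monthly visits was 2277299 ÷ 1.08 ≈ 2108610.

2108610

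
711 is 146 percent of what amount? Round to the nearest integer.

487

711 ÷ 1.46 ≈ 487.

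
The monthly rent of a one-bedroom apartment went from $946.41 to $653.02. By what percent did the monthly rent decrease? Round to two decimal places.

31.00%

Change: $653.02 − $946.41 = -$293.39.
Relative to the original: -$293.39 ÷ $946.41 ≈ -31.00%.
So the monthly rent decreased by 31.00%.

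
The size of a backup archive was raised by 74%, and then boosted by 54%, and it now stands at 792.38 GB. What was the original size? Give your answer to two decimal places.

The overall multiplier applied was 1.74 × 1.54 = 2.6796.
So the original size was 792.38 ÷ 2.6796 ≈ 295.71 GB.

295.71 GB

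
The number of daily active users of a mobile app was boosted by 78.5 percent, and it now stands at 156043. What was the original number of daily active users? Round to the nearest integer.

87419

The overall multiplier applied was 1.785.
So the original number of daily active users was 156043 ÷ 1.785 ≈ 87419.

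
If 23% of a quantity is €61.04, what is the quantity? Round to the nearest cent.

€61.04 ÷ 0.23 ≈ €265.39.

€265.39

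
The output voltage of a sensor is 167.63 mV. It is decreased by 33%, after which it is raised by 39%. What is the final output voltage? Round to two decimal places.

156.11 mV

Apply the 33% decrease: 167.63 × 0.67 = 112.3121.
39% increase: 112.3121 × 1.39 = 156.113819 ≈ 156.11.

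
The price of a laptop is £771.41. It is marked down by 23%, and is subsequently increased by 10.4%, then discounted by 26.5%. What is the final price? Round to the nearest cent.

Each change multiplies by a factor: 0.77 × 1.104 × 0.735 = 0.6248088.
£771.41 × 0.6248088 = £481.983756408 ≈ £481.98.

£481.98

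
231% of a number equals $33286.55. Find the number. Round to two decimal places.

$14409.76

$33286.55 ÷ 2.31 ≈ $14409.76.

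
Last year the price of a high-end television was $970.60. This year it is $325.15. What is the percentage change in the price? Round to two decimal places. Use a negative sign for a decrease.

-66.50%

Change: $325.15 − $970.60 = -$645.45.
Relative to the original: -$645.45 ÷ $970.60 ≈ -66.50%.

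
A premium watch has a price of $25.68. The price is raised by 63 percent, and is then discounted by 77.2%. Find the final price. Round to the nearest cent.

$9.54

63% increase: $25.68 × 1.63 = $41.8584.
Apply the 77.2% decrease: $41.8584 × 0.228 = $9.5437152 ≈ $9.54.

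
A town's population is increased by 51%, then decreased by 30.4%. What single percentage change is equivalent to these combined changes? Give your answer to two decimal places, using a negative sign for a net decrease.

5.10%

A 51% increase multiplies by 1.51.
Then a 30.4% decrease: 1.51 × 0.696 = 1.05096.
Overall factor 1.05096, i.e. 5.10%.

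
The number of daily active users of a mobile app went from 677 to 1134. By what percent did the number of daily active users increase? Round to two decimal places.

Change: 1134 − 677 = 457.
Relative to the original: 457 ÷ 677 ≈ 67.50%.
So the number of daily active users increased by 67.50%.

67.50%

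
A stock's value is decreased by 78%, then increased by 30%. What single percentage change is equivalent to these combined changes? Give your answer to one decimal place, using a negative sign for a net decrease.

-71.4%

A 78% decrease multiplies by 0.22.
Then a 30% increase: 0.22 × 1.3 = 0.286.
Overall factor 0.286, i.e. -71.4%.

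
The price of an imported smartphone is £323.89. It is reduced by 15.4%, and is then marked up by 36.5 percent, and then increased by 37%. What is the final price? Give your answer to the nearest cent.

Each change multiplies by a factor: 0.846 × 1.365 × 1.37 = 1.5820623.
£323.89 × 1.5820623 = £512.414158347 ≈ £512.41.

£512.41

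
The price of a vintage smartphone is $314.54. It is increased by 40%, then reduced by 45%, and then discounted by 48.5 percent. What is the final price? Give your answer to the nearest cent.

$124.73

Each change multiplies by a factor: 1.4 × 0.55 × 0.515 = 0.39655.
$314.54 × 0.39655 = $124.730837 ≈ $124.73.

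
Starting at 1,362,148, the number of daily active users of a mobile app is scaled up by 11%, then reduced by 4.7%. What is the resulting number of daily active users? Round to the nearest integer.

1,440,921

Apply the 11% increase: 1,362,148 × 1.11 = 1511984.28.
Apply the 4.7% decrease: 1511984.28 × 0.953 = 1440921.01884 ≈ 1,440,921.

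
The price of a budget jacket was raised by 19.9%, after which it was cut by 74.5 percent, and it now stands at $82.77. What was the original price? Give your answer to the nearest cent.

$270.72

The overall multiplier applied was 1.199 × 0.255 = 0.305745.
So the original price was $82.77 ÷ 0.305745 ≈ $270.72.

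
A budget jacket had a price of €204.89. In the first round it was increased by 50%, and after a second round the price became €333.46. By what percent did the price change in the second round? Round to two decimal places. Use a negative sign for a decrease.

8.50%

After the first round: €204.89 × 1.5 = €307.335.
Second-round multiplier: €333.46 ÷ €307.335 ≈ 1.085005.
That is a change of 8.50%.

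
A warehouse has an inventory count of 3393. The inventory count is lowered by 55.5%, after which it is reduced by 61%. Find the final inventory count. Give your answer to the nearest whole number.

589

Each change multiplies by a factor: 0.445 × 0.39 = 0.17355.
3393 × 0.17355 = 588.85515 ≈ 589.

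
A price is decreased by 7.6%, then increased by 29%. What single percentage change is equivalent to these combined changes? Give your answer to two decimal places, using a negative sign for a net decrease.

A 7.6% decrease multiplies by 0.924.
Then a 29% increase: 0.924 × 1.29 = 1.19196.
Overall factor 1.19196, i.e. 19.20%.

19.20%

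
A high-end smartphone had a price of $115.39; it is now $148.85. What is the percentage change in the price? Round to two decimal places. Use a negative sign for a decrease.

Change: $148.85 − $115.39 = $33.46.
Relative to the original: $33.46 ÷ $115.39 ≈ 29.00%.

29.00%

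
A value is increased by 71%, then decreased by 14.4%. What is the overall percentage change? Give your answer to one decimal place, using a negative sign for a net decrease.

The combined multiplier is 1.71 × 0.856 = 1.46376.
That corresponds to an increase of 46.4%.

46.4%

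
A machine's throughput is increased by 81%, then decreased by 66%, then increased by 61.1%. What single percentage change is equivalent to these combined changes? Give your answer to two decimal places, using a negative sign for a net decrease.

The combined multiplier is 1.81 × 0.34 × 1.611 = 0.9914094.
That corresponds to a decrease of 0.86%.

-0.86%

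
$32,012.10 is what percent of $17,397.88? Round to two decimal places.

$32,012.10 ÷ $17,397.88 ≈ 184.00%.

184.00%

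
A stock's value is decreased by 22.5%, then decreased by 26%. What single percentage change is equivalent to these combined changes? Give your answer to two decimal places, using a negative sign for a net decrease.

-42.65%

The combined multiplier is 0.775 × 0.74 = 0.5735.
That corresponds to a decrease of 42.65%.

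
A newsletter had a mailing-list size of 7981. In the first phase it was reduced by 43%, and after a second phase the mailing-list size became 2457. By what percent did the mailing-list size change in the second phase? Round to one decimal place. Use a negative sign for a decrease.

After the first phase: 7981 × 0.57 = 4549.17.
Second-phase multiplier: 2457 ÷ 4549.17 ≈ 0.5401.
That is a change of -46.0%.

-46.0%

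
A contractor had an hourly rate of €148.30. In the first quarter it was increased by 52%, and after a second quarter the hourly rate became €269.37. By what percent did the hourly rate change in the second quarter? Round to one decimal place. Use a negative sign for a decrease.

19.5%

After the first quarter: €148.30 × 1.52 = €225.416.
Second-quarter multiplier: €269.37 ÷ €225.416 ≈ 1.19499.
That is a change of 19.5%.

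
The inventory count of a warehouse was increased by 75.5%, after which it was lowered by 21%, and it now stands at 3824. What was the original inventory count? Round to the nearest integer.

The overall multiplier applied was 1.755 × 0.79 = 1.38645.
So the original inventory count was 3824 ÷ 1.38645 ≈ 2758.

2758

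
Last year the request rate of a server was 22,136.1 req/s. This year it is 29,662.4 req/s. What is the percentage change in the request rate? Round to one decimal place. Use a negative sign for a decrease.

Change: 29,662.4 − 22,136.1 = 7,526.3.
Relative to the original: 7,526.3 ÷ 22,136.1 ≈ 34.0%.

34.0%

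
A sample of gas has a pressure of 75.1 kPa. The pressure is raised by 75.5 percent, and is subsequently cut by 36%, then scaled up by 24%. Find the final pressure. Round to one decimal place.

104.6 kPa

Apply the 75.5% increase: 75.1 × 1.755 = 131.8005.
After the 36% decrease: 131.8005 × 0.64 = 84.35232.
24% increase: 84.35232 × 1.24 = 104.5968768 ≈ 104.6.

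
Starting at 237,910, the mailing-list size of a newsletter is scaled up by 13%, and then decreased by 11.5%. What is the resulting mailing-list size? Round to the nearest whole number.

After the 13% increase: 237,910 × 1.13 = 268838.3.
11.5% decrease: 268838.3 × 0.885 = 237921.8955 ≈ 237,922.

237,922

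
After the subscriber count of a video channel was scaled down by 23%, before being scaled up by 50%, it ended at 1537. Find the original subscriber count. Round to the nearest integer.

1331

The overall multiplier applied was 0.77 × 1.5 = 1.155.
So the original subscriber count was 1537 ÷ 1.155 ≈ 1331.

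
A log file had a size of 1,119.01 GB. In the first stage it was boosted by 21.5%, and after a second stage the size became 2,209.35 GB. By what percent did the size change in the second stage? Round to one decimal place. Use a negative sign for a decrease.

After the first stage: 1,119.01 × 1.215 = 1359.59715.
Second-stage multiplier: 2,209.35 ÷ 1359.59715 ≈ 1.625.
That is a change of 62.5%.

62.5%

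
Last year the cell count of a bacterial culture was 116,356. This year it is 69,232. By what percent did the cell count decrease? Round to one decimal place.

Change: 69,232 − 116,356 = -47,124.
Relative to the original: -47,124 ÷ 116,356 ≈ -40.5%.
So the cell count decreased by 40.5%.

40.5%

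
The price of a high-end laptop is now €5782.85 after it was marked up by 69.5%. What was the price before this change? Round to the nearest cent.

€3411.71

The overall multiplier applied was 1.695.
So the original price was €5782.85 ÷ 1.695 ≈ €3411.71.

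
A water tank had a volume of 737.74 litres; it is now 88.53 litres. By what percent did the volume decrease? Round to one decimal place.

Change: 88.53 − 737.74 = -649.21.
Relative to the original: -649.21 ÷ 737.74 ≈ -88.0%.
So the volume decreased by 88.0%.

88.0%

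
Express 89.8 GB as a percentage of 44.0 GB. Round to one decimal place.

89.8 GB ÷ 44.0 GB ≈ 204.1%.

204.1%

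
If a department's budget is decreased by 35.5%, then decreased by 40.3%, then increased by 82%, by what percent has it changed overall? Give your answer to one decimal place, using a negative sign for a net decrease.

-29.9%

A 35.5% decrease multiplies by 0.645.
Then a 40.3% decrease: 0.645 × 0.597 = 0.385065.
Then an 82% increase: 0.385065 × 1.82 = 0.7008183.
Overall factor 0.7008183, i.e. -29.9%.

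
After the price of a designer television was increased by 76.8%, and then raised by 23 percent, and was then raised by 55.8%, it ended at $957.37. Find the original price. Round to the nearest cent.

$282.57

The overall multiplier applied was 1.768 × 1.23 × 1.558 = 3.38808912.
So the original price was $957.37 ÷ 3.38808912 ≈ $282.57.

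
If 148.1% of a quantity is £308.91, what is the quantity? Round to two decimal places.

£208.58

£308.91 ÷ 1.481 ≈ £208.58.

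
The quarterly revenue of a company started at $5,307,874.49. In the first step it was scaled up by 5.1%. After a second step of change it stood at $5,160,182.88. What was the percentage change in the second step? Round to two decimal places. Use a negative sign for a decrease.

After the first step: $5,307,874.49 × 1.051 = $5578576.08899.
Second-step multiplier: $5,160,182.88 ÷ $5578576.08899 ≈ 0.925.
That is a change of -7.50%.

-7.50%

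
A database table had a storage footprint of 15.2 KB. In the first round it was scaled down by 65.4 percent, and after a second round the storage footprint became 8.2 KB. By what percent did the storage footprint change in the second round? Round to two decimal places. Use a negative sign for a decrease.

After the first round: 15.2 × 0.346 = 5.2592.
Second-round multiplier: 8.2 ÷ 5.2592 ≈ 1.559172.
That is a change of 55.92%.

55.92%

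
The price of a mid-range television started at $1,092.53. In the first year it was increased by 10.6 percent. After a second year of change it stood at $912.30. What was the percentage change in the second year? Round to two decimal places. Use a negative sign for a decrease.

After the first year: $1,092.53 × 1.106 = $1208.33818.
Second-year multiplier: $912.30 ÷ $1208.33818 ≈ 0.755004.
That is a change of -24.50%.

-24.50%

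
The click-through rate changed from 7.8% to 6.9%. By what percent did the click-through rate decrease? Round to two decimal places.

11.54%

The change is 6.9 − 7.8 = -0.9 percentage points.
Relative to the original 7.8%, that is -0.9 ÷ 7.8 ≈ -11.54%.
So the click-through rate fell by 11.54%.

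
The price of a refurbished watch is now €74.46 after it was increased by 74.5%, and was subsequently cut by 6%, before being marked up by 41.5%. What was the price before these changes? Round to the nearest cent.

The overall multiplier applied was 1.745 × 0.94 × 1.415 = 2.3210245.
So the original price was €74.46 ÷ 2.3210245 ≈ €32.08.

€32.08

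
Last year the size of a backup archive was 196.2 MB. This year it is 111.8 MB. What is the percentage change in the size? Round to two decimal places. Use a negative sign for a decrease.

-43.02%

Change: 111.8 − 196.2 = -84.4.
Relative to the original: -84.4 ÷ 196.2 ≈ -43.02%.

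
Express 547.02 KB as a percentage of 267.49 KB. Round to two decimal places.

547.02 KB ÷ 267.49 KB ≈ 204.50%.

204.50%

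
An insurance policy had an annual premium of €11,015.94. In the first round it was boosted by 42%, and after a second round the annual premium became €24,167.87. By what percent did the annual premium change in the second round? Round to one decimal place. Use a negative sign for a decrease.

After the first round: €11,015.94 × 1.42 = €15642.6348.
Second-round multiplier: €24,167.87 ÷ €15642.6348 ≈ 1.545.
That is a change of 54.5%.

54.5%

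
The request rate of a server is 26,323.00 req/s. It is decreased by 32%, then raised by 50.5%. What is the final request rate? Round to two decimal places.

26,938.96 req/s

Apply the 32% decrease: 26,323.00 × 0.68 = 17899.64.
Apply the 50.5% increase: 17899.64 × 1.505 = 26938.9582 ≈ 26,938.96.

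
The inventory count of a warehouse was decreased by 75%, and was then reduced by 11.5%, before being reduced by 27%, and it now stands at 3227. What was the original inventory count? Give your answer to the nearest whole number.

Undoing the 27% decrease: 3227 ÷ 0.73 ≈ 4420.547945.
Undoing the 11.5% decrease: 4420.547945 ÷ 0.885 ≈ 4994.969429.
Undoing the 75% decrease: 4994.969429 ÷ 0.25 ≈ 19980.

19980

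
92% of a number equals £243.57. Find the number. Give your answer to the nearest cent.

£243.57 ÷ 0.92 = £264.75.

£264.75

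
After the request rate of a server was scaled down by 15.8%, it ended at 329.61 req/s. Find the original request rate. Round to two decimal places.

391.46 req/s

The overall multiplier applied was 0.842.
So the original request rate was 329.61 ÷ 0.842 ≈ 391.46 req/s.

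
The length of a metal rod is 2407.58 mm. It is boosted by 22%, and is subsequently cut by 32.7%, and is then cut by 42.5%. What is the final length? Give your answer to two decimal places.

Each change multiplies by a factor: 1.22 × 0.673 × 0.575 = 0.4721095.
2407.58 × 0.4721095 = 1136.64139001 ≈ 1136.64.

1136.64 mm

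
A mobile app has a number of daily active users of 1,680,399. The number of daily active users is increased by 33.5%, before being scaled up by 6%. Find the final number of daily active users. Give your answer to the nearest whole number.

Apply the 33.5% increase: 1,680,399 × 1.335 = 2243332.665.
6% increase: 2243332.665 × 1.06 = 2377932.6249 ≈ 2,377,933.

2,377,933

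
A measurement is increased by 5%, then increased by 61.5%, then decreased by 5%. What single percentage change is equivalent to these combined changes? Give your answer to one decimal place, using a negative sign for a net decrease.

The combined multiplier is 1.05 × 1.615 × 0.95 = 1.6109625.
That corresponds to an increase of 61.1%.

61.1%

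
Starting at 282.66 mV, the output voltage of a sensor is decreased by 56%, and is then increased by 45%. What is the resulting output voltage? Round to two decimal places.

180.34 mV

Each change multiplies by a factor: 0.44 × 1.45 = 0.638.
282.66 × 0.638 = 180.33708 ≈ 180.34.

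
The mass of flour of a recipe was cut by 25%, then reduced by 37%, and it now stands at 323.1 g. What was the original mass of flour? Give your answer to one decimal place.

The overall multiplier applied was 0.75 × 0.63 = 0.4725.
So the original mass of flour was 323.1 ÷ 0.4725 ≈ 683.8 g.

683.8 g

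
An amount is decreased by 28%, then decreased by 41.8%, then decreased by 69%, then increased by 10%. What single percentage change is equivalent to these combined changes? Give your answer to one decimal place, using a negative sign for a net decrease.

-85.7%

A 28% decrease multiplies by 0.72.
Then a 41.8% decrease: 0.72 × 0.582 = 0.41904.
Then a 69% decrease: 0.41904 × 0.31 = 0.1299024.
Then a 10% increase: 0.1299024 × 1.1 = 0.14289264.
Overall factor 0.14289264, i.e. -85.7%.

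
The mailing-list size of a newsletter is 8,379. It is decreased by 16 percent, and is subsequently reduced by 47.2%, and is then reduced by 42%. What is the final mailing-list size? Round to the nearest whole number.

2,155

Each change multiplies by a factor: 0.84 × 0.528 × 0.58 = 0.2572416.
8,379 × 0.2572416 = 2155.4273664 ≈ 2,155.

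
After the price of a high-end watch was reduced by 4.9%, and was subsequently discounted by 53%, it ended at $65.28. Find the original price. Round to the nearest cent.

$146.05

The overall multiplier applied was 0.951 × 0.47 = 0.44697.
So the original price was $65.28 ÷ 0.44697 ≈ $146.05.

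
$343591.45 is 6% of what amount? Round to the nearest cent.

$5726524.17

$343591.45 ÷ 0.06 ≈ $5726524.17.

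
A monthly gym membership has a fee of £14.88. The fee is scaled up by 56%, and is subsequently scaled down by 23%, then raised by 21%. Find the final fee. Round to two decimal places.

£21.63

Each change multiplies by a factor: 1.56 × 0.77 × 1.21 = 1.453452.
£14.88 × 1.453452 = £21.62736576 ≈ £21.63.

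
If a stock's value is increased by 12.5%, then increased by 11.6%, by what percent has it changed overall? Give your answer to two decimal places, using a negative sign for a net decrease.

A 12.5% increase multiplies by 1.125.
Then an 11.6% increase: 1.125 × 1.116 = 1.2555.
Overall factor 1.2555, i.e. 25.55%.

25.55%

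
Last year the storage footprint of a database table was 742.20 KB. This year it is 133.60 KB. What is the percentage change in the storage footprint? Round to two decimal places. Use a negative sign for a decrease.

Change: 133.60 − 742.20 = -608.60.
Relative to the original: -608.60 ÷ 742.20 ≈ -82.00%.

-82.00%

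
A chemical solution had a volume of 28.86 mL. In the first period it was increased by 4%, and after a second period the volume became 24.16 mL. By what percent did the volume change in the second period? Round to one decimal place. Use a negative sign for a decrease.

After the first period: 28.86 × 1.04 = 30.0144.
Second-period multiplier: 24.16 ÷ 30.0144 ≈ 0.80495.
That is a change of -19.5%.

-19.5%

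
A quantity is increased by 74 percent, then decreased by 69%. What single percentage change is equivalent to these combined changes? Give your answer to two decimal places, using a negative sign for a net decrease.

The combined multiplier is 1.74 × 0.31 = 0.5394.
That corresponds to a decrease of 46.06%.

-46.06%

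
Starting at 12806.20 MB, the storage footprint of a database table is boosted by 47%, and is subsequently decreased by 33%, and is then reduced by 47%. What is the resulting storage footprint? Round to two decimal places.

Apply the 47% increase: 12806.20 × 1.47 = 18825.114.
Apply the 33% decrease: 18825.114 × 0.67 = 12612.82638.
47% decrease: 12612.82638 × 0.53 = 6684.7979814 ≈ 6684.80.

6684.80 MB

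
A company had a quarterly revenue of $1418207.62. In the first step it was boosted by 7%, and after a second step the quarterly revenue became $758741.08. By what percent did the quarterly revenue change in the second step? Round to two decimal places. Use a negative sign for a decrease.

-50.00%

After the first step: $1418207.62 × 1.07 = $1517482.1534.
Second-step multiplier: $758741.08 ÷ $1517482.1534 ≈ 0.5.
That is a change of -50.00%.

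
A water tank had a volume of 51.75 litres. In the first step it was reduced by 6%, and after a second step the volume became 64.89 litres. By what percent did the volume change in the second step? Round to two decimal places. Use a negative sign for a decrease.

33.40%

After the first step: 51.75 × 0.94 = 48.645.
Second-step multiplier: 64.89 ÷ 48.645 ≈ 1.33395.
That is a change of 33.40%.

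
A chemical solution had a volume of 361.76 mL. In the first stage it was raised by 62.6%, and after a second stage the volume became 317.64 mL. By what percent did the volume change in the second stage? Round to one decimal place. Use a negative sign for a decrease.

After the first stage: 361.76 × 1.626 = 588.22176.
Second-stage multiplier: 317.64 ÷ 588.22176 ≈ 0.54.
That is a change of -46.0%.

-46.0%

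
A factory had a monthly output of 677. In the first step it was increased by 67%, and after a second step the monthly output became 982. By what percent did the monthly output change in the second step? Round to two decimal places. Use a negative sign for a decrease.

-13.14%

After the first step: 677 × 1.67 = 1130.59.
Second-step multiplier: 982 ÷ 1130.59 ≈ 0.868573.
That is a change of -13.14%.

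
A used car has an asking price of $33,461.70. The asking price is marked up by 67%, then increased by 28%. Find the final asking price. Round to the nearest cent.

$71,527.73

After the 67% increase: $33,461.70 × 1.67 = $55881.039.
28% increase: $55881.039 × 1.28 = $71527.72992 ≈ $71,527.73.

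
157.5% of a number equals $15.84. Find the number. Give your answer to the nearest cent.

$10.06

$15.84 ÷ 1.575 ≈ $10.06.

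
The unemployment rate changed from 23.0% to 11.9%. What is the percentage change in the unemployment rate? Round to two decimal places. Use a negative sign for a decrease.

The change is 11.9 − 23.0 = -11.1 percentage points.
Relative to the original 23.0%, that is -11.1 ÷ 23.0 ≈ -48.26%.

-48.26%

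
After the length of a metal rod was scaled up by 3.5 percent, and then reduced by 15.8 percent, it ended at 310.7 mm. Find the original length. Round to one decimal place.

356.5 mm

The overall multiplier applied was 1.035 × 0.842 = 0.87147.
So the original length was 310.7 ÷ 0.87147 ≈ 356.5 mm.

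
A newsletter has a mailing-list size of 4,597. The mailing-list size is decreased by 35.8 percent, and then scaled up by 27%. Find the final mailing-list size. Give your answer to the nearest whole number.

Each change multiplies by a factor: 0.642 × 1.27 = 0.81534.
4,597 × 0.81534 = 3748.11798 ≈ 3,748.

3,748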